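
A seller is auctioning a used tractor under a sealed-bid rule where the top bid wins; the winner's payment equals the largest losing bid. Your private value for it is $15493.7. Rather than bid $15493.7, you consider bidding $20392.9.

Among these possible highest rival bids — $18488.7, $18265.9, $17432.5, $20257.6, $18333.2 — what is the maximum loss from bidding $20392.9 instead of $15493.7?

$4763.9

$18488.7: truthful gives $0, deviation gives −$2995 → loss $2995.
$18265.9: truthful gives $0, deviation gives −$2772.2 → loss $2772.2.
$17432.5: truthful gives $0, deviation gives −$1938.8 → loss $1938.8.
$20257.6: truthful gives $0, deviation gives −$4763.9 → loss $4763.9.
$18333.2: truthful gives $0, deviation gives −$2839.5 → loss $2839.5.
Maximum loss: $4763.9.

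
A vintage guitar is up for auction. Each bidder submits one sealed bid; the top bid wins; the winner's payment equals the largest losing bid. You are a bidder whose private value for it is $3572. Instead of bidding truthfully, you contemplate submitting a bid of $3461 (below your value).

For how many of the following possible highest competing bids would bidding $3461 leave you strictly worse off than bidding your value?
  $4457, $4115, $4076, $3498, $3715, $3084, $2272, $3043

The deviation hurts exactly when the highest competing bid lies strictly between $3461 and $3572 — underbidding then forfeits a profitable win.
$4457: above both → same outcome either way.
$4115: above both → same outcome either way.
$4076: above both → same outcome either way.
$3498: inside the interval → strictly worse (loss $74).
$3715: above both → same outcome either way.
$3084: below both → same outcome either way.
$2272: below both → same outcome either way.
$3043: below both → same outcome either way.
Count: 1.

1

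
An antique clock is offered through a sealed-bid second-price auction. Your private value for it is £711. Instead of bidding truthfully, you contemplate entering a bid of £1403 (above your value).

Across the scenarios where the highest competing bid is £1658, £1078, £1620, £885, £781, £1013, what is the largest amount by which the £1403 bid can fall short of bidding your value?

£367

£1658: same outcome either way → loss £0.
£1078: truthful gives £0, deviation gives −£367 → loss £367.
£1620: same outcome either way → loss £0.
£885: truthful gives £0, deviation gives −£174 → loss £174.
£781: truthful gives £0, deviation gives −£70 → loss £70.
£1013: truthful gives £0, deviation gives −£302 → loss £302.
Maximum loss: £367.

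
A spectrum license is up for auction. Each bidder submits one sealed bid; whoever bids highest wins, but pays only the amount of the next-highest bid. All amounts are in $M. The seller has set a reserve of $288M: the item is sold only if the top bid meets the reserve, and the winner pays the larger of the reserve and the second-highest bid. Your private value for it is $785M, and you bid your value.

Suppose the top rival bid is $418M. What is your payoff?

Your bid $785M is the highest and exceeds the reserve.
Price = max(second-highest bid, reserve) = max($418M, $288M) = $418M.
Payoff = $785M − $418M = $367M.

$367M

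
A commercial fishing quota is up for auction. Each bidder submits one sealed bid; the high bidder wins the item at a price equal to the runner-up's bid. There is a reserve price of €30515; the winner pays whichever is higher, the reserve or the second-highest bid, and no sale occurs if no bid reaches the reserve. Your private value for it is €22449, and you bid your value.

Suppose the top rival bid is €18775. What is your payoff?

€0

Your bid €22449 is the highest bid but falls below the reserve €30515, so the item goes unsold. Payoff €0.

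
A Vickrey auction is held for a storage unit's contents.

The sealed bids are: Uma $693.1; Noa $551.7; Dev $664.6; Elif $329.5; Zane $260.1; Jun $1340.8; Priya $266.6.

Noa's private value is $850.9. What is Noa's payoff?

$0

Highest bid: Jun at $1340.8, so Jun wins.
Second-highest bid: Uma at $693.1 — that is the price the winner pays.
Noa did not win, so Noa pays nothing and receives nothing: payoff $0.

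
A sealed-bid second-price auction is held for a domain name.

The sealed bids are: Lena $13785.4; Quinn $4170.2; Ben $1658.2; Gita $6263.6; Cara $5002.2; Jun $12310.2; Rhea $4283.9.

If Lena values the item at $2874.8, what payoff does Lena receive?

−$9435.4

Highest bid: Lena at $13785.4, so Lena wins.
Second-highest bid: Jun at $12310.2 — that is the price the winner pays.
Lena's payoff = value − price = $2874.8 − $12310.2 = −$9435.4.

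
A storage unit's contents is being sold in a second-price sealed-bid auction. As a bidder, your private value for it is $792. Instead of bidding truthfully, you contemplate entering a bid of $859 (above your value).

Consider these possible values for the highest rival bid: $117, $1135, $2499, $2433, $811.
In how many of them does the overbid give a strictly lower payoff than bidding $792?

The deviation hurts exactly when the highest competing bid lies strictly between $792 and $859 — overbidding then wins at a price above your value.
$117: below both → same outcome either way.
$1135: above both → same outcome either way.
$2499: above both → same outcome either way.
$2433: above both → same outcome either way.
$811: inside the interval → strictly worse (loss $19).
Count: 1.

1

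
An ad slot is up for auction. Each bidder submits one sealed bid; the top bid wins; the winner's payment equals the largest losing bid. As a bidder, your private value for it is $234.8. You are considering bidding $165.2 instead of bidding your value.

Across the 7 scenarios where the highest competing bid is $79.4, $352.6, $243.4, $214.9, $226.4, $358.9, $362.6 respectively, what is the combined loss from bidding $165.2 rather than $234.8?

The deviation costs you only when the competing bid falls strictly between $165.2 and $234.8; elsewhere both bids give the same outcome.
$79.4: outcomes coincide → loss $0.
$352.6: outcomes coincide → loss $0.
$243.4: outcomes coincide → loss $0.
$214.9: truthful payoff $19.9, deviation payoff $0 → loss $19.9.
$226.4: truthful payoff $8.4, deviation payoff $0 → loss $8.4.
$358.9: outcomes coincide → loss $0.
$362.6: outcomes coincide → loss $0.
Total loss = $19.9 + $8.4 = $28.3.
Truthful bidding weakly dominates here: raising your bid can only win items priced above your value, and lowering it can only forfeit items priced below.

$28.3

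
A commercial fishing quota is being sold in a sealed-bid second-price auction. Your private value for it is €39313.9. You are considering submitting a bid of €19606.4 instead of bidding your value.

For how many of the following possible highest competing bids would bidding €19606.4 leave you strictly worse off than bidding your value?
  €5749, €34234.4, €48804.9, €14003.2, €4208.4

The deviation hurts exactly when the highest competing bid lies strictly between €19606.4 and €39313.9 — underbidding then forfeits a profitable win.
€5749: below both → same outcome either way.
€34234.4: inside the interval → strictly worse (loss €5079.5).
€48804.9: above both → same outcome either way.
€14003.2: below both → same outcome either way.
€4208.4: below both → same outcome either way.
Count: 1.

1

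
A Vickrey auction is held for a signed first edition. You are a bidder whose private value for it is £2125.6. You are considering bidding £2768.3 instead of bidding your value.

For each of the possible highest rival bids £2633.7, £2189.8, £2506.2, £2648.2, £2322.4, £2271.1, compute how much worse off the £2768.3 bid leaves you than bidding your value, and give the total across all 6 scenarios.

£1817.8

The deviation costs you only when the competing bid falls strictly between £2125.6 and £2768.3; elsewhere both bids give the same outcome.
£2633.7: truthful payoff £0, deviation payoff −£508.1 → loss £508.1.
£2189.8: truthful payoff £0, deviation payoff −£64.2 → loss £64.2.
£2506.2: truthful payoff £0, deviation payoff −£380.6 → loss £380.6.
£2648.2: truthful payoff £0, deviation payoff −£522.6 → loss £522.6.
£2322.4: truthful payoff £0, deviation payoff −£196.8 → loss £196.8.
£2271.1: truthful payoff £0, deviation payoff −£145.5 → loss £145.5.
Total loss = £508.1 + £64.2 + £380.6 + £522.6 + £196.8 + £145.5 = £1817.8.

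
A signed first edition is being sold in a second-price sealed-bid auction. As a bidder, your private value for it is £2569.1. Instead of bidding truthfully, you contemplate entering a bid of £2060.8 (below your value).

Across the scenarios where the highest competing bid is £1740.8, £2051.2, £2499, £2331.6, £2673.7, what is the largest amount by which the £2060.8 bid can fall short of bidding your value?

£1740.8: same outcome either way → loss £0.
£2051.2: same outcome either way → loss £0.
£2499: truthful gives £70.1, deviation gives £0 → loss £70.1.
£2331.6: truthful gives £237.5, deviation gives £0 → loss £237.5.
£2673.7: same outcome either way → loss £0.
Maximum loss: £237.5.

£237.5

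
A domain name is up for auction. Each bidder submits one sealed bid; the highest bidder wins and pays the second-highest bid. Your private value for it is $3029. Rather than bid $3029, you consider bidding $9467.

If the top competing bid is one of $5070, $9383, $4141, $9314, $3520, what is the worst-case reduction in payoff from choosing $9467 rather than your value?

$6354

$5070: truthful gives $0, deviation gives −$2041 → loss $2041.
$9383: truthful gives $0, deviation gives −$6354 → loss $6354.
$4141: truthful gives $0, deviation gives −$1112 → loss $1112.
$9314: truthful gives $0, deviation gives −$6285 → loss $6285.
$3520: truthful gives $0, deviation gives −$491 → loss $491.
Maximum loss: $6354.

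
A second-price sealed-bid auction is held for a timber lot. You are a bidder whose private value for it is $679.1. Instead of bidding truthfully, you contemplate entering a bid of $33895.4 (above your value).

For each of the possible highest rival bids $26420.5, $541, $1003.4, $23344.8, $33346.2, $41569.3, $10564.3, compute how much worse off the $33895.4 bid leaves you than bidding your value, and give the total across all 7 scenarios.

$91283.7

The deviation costs you only when the competing bid falls strictly between $679.1 and $33895.4; elsewhere both bids give the same outcome.
$26420.5: truthful payoff $0, deviation payoff −$25741.4 → loss $25741.4.
$541: outcomes coincide → loss $0.
$1003.4: truthful payoff $0, deviation payoff −$324.3 → loss $324.3.
$23344.8: truthful payoff $0, deviation payoff −$22665.7 → loss $22665.7.
$33346.2: truthful payoff $0, deviation payoff −$32667.1 → loss $32667.1.
$41569.3: outcomes coincide → loss $0.
$10564.3: truthful payoff $0, deviation payoff −$9885.2 → loss $9885.2.
Total loss = $25741.4 + $324.3 + $22665.7 + $32667.1 + $9885.2 = $91283.7.
In a second-price auction your bid sets only whether you win, not what you pay, so bidding your true value is weakly dominant.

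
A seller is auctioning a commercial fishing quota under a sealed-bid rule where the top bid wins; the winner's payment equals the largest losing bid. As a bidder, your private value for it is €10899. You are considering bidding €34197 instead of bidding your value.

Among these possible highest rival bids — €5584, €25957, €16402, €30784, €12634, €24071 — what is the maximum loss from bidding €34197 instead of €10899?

€5584: same outcome either way → loss €0.
€25957: truthful gives €0, deviation gives −€15058 → loss €15058.
€16402: truthful gives €0, deviation gives −€5503 → loss €5503.
€30784: truthful gives €0, deviation gives −€19885 → loss €19885.
€12634: truthful gives €0, deviation gives −€1735 → loss €1735.
€24071: truthful gives €0, deviation gives −€13172 → loss €13172.
Maximum loss: €19885.

€19885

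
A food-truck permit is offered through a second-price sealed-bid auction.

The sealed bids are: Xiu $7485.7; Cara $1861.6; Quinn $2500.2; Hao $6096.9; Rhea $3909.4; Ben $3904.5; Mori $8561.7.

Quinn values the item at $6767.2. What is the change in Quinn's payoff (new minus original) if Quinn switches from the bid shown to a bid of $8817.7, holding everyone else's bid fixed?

−$1794.5

The highest bid among the other bidders is $8561.7; Quinn's bid doesn't change that.
Original bid $2500.2: Quinn is not highest (top rival bid is $8561.7); payoff $0.
Alternative bid $8817.7: Quinn is highest, pays the top rival bid $8561.7; payoff $6767.2 − $8561.7 = −$1794.5.
Change in payoff = −$1794.5 − ($0) = −$1794.5.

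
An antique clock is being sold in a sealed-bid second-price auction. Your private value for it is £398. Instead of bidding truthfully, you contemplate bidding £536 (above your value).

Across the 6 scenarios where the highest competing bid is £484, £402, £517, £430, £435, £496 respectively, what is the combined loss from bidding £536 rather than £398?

£376

The deviation costs you only when the competing bid falls strictly between £398 and £536; elsewhere both bids give the same outcome.
£484: truthful payoff £0, deviation payoff −£86 → loss £86.
£402: truthful payoff £0, deviation payoff −£4 → loss £4.
£517: truthful payoff £0, deviation payoff −£119 → loss £119.
£430: truthful payoff £0, deviation payoff −£32 → loss £32.
£435: truthful payoff £0, deviation payoff −£37 → loss £37.
£496: truthful payoff £0, deviation payoff −£98 → loss £98.
Total loss = £86 + £4 + £119 + £32 + £37 + £98 = £376.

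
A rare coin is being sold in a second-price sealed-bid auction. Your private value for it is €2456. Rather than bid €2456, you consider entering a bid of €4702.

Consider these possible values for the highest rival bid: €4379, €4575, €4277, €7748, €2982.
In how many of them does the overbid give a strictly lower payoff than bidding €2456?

The deviation hurts exactly when the highest competing bid lies strictly between €2456 and €4702 — overbidding then wins at a price above your value.
€4379: inside the interval → strictly worse (loss €1923).
€4575: inside the interval → strictly worse (loss €2119).
€4277: inside the interval → strictly worse (loss €1821).
€7748: above both → same outcome either way.
€2982: inside the interval → strictly worse (loss €526).
Count: 4.

4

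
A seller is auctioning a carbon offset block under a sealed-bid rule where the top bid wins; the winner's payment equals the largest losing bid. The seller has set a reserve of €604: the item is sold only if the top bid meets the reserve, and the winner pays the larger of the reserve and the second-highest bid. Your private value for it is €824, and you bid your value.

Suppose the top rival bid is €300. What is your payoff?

Your bid €824 is the highest and exceeds the reserve.
Price = max(second-highest bid, reserve) = max(€300, €604) = €604.
Payoff = €824 − €604 = €220.

€220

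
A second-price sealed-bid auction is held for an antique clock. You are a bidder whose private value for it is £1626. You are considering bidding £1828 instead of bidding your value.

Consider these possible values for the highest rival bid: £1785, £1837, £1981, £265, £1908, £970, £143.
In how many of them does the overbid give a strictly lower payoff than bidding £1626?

1

The deviation hurts exactly when the highest competing bid lies strictly between £1626 and £1828 — overbidding then wins at a price above your value.
£1785: inside the interval → strictly worse (loss £159).
£1837: above both → same outcome either way.
£1981: above both → same outcome either way.
£265: below both → same outcome either way.
£1908: above both → same outcome either way.
£970: below both → same outcome either way.
£143: below both → same outcome either way.
Count: 1.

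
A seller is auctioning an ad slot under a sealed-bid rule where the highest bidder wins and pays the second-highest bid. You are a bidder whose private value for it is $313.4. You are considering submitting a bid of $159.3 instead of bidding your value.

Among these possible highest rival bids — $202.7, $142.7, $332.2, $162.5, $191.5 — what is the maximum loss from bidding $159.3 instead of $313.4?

$150.9

$202.7: truthful gives $110.7, deviation gives $0 → loss $110.7.
$142.7: same outcome either way → loss $0.
$332.2: same outcome either way → loss $0.
$162.5: truthful gives $150.9, deviation gives $0 → loss $150.9.
$191.5: truthful gives $121.9, deviation gives $0 → loss $121.9.
Maximum loss: $150.9.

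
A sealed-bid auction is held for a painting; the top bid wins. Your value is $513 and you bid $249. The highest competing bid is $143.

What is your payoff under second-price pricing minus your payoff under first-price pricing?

$106

You have the highest bid, so you win under either rule.
Second-price: pay $143 → payoff $370.
First-price: pay your own bid $249 → payoff $264.
Difference = $370 − ($264) = $106.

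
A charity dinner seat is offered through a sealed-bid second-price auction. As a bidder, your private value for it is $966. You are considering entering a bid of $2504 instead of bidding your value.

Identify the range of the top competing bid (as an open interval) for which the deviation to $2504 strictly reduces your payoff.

If the competing bid is below $966, both bids win at the same price — no difference.
If it is above $2504, both bids lose — no difference.
If it lies strictly between $966 and $2504, bidding your value loses (payoff 0) while bidding $2504 wins at a price above your value (payoff negative).
So the deviation strictly hurts on the open interval ($966, $2504).

($966, $2504)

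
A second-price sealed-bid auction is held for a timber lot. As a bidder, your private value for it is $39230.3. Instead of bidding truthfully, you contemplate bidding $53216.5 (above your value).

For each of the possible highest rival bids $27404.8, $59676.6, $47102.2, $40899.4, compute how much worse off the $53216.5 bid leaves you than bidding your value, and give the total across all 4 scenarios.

The deviation costs you only when the competing bid falls strictly between $39230.3 and $53216.5; elsewhere both bids give the same outcome.
$27404.8: outcomes coincide → loss $0.
$59676.6: outcomes coincide → loss $0.
$47102.2: truthful payoff $0, deviation payoff −$7871.9 → loss $7871.9.
$40899.4: truthful payoff $0, deviation payoff −$1669.1 → loss $1669.1.
Total loss = $7871.9 + $1669.1 = $9541.
Because the price is fixed by the runner-up's bid, deviating from your value can only change a good outcome into a bad one — never the reverse.

$9541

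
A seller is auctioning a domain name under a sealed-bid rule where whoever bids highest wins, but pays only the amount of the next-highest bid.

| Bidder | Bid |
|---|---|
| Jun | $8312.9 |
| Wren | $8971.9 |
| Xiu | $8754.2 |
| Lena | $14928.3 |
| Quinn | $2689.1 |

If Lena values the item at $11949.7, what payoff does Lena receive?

$2977.8

Highest bid: Lena at $14928.3, so Lena wins.
Second-highest bid: Wren at $8971.9 — that is the price the winner pays.
Lena's payoff = value − price = $11949.7 − $8971.9 = $2977.8.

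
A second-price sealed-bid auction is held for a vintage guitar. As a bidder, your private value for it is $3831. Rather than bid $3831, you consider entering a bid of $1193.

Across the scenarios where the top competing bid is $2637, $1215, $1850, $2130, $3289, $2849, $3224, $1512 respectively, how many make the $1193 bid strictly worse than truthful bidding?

8

The deviation hurts exactly when the highest competing bid lies strictly between $1193 and $3831 — underbidding then forfeits a profitable win.
$2637: inside the interval → strictly worse (loss $1194).
$1215: inside the interval → strictly worse (loss $2616).
$1850: inside the interval → strictly worse (loss $1981).
$2130: inside the interval → strictly worse (loss $1701).
$3289: inside the interval → strictly worse (loss $542).
$2849: inside the interval → strictly worse (loss $982).
$3224: inside the interval → strictly worse (loss $607).
$1512: inside the interval → strictly worse (loss $2319).
Count: 8.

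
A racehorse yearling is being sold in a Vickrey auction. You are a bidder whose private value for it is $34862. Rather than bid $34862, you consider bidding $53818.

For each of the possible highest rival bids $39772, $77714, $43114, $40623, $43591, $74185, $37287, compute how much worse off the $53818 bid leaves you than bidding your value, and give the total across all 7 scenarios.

The deviation costs you only when the competing bid falls strictly between $34862 and $53818; elsewhere both bids give the same outcome.
$39772: truthful payoff $0, deviation payoff −$4910 → loss $4910.
$77714: outcomes coincide → loss $0.
$43114: truthful payoff $0, deviation payoff −$8252 → loss $8252.
$40623: truthful payoff $0, deviation payoff −$5761 → loss $5761.
$43591: truthful payoff $0, deviation payoff −$8729 → loss $8729.
$74185: outcomes coincide → loss $0.
$37287: truthful payoff $0, deviation payoff −$2425 → loss $2425.
Total loss = $4910 + $8252 + $5761 + $8729 + $2425 = $30077.

$30077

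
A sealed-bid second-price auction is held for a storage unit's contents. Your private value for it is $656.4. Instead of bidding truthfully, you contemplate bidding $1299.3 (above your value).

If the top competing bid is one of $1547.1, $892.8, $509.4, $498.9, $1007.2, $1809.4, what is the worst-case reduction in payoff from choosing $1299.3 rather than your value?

$350.8

$1547.1: same outcome either way → loss $0.
$892.8: truthful gives $0, deviation gives −$236.4 → loss $236.4.
$509.4: same outcome either way → loss $0.
$498.9: same outcome either way → loss $0.
$1007.2: truthful gives $0, deviation gives −$350.8 → loss $350.8.
$1809.4: same outcome either way → loss $0.
Maximum loss: $350.8.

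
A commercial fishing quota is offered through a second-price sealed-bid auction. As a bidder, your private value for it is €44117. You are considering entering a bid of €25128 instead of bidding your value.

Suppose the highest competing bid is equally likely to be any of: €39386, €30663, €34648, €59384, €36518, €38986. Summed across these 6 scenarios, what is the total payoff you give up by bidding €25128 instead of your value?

The deviation costs you only when the competing bid falls strictly between €25128 and €44117; elsewhere both bids give the same outcome.
€39386: truthful payoff €4731, deviation payoff €0 → loss €4731.
€30663: truthful payoff €13454, deviation payoff €0 → loss €13454.
€34648: truthful payoff €9469, deviation payoff €0 → loss €9469.
€59384: outcomes coincide → loss €0.
€36518: truthful payoff €7599, deviation payoff €0 → loss €7599.
€38986: truthful payoff €5131, deviation payoff €0 → loss €5131.
Total loss = €4731 + €13454 + €9469 + €7599 + €5131 = €40384.

€40384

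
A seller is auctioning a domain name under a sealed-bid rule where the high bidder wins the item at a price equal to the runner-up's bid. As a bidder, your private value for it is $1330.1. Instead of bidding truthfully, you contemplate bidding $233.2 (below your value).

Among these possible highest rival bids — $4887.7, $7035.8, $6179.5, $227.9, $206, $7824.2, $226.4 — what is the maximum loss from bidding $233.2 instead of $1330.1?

$4887.7: same outcome either way → loss $0.
$7035.8: same outcome either way → loss $0.
$6179.5: same outcome either way → loss $0.
$227.9: same outcome either way → loss $0.
$206: same outcome either way → loss $0.
$7824.2: same outcome either way → loss $0.
$226.4: same outcome either way → loss $0.
Maximum loss: $0.

$0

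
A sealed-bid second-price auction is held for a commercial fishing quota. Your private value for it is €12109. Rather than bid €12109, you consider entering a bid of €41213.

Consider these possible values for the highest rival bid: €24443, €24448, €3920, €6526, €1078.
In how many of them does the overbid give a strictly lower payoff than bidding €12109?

2

The deviation hurts exactly when the highest competing bid lies strictly between €12109 and €41213 — overbidding then wins at a price above your value.
€24443: inside the interval → strictly worse (loss €12334).
€24448: inside the interval → strictly worse (loss €12339).
€3920: below both → same outcome either way.
€6526: below both → same outcome either way.
€1078: below both → same outcome either way.
Count: 2.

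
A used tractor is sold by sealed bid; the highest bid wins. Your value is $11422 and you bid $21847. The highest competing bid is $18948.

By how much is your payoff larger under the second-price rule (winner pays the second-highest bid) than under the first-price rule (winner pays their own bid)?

You have the highest bid, so you win under either rule.
Second-price: pay $18948 → payoff −$7526.
First-price: pay your own bid $21847 → payoff −$10425.
Difference = −$7526 − (−$10425) = $2899.

$2899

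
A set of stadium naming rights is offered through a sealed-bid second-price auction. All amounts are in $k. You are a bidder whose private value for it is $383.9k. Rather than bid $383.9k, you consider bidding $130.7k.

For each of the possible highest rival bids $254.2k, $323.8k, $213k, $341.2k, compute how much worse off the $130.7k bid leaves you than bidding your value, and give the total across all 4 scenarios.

The deviation costs you only when the competing bid falls strictly between $130.7k and $383.9k; elsewhere both bids give the same outcome.
$254.2k: truthful payoff $129.7k, deviation payoff $0k → loss $129.7k.
$323.8k: truthful payoff $60.1k, deviation payoff $0k → loss $60.1k.
$213k: truthful payoff $170.9k, deviation payoff $0k → loss $170.9k.
$341.2k: truthful payoff $42.7k, deviation payoff $0k → loss $42.7k.
Total loss = $129.7k + $60.1k + $170.9k + $42.7k = $403.4k.

$403.4k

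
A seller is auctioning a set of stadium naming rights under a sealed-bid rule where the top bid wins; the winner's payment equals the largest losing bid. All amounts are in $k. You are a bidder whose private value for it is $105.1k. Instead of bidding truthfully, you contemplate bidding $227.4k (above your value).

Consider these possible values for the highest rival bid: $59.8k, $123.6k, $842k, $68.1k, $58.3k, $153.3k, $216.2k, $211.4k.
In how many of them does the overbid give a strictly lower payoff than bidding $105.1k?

The deviation hurts exactly when the highest competing bid lies strictly between $105.1k and $227.4k — overbidding then wins at a price above your value.
$59.8k: below both → same outcome either way.
$123.6k: inside the interval → strictly worse (loss $18.5k).
$842k: above both → same outcome either way.
$68.1k: below both → same outcome either way.
$58.3k: below both → same outcome either way.
$153.3k: inside the interval → strictly worse (loss $48.2k).
$216.2k: inside the interval → strictly worse (loss $111.1k).
$211.4k: inside the interval → strictly worse (loss $106.3k).
Count: 4.

4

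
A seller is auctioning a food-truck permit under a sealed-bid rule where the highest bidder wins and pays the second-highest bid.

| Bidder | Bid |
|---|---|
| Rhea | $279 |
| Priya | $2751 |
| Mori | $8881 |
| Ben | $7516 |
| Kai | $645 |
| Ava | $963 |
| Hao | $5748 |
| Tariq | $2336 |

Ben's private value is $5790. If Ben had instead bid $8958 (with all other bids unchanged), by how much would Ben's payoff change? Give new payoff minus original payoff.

The highest bid among the other bidders is $8881; Ben's bid doesn't change that.
Original bid $7516: Ben is not highest (top rival bid is $8881); payoff $0.
Alternative bid $8958: Ben is highest, pays the top rival bid $8881; payoff $5790 − $8881 = −$3091.
Change in payoff = −$3091 − ($0) = −$3091.

−$3091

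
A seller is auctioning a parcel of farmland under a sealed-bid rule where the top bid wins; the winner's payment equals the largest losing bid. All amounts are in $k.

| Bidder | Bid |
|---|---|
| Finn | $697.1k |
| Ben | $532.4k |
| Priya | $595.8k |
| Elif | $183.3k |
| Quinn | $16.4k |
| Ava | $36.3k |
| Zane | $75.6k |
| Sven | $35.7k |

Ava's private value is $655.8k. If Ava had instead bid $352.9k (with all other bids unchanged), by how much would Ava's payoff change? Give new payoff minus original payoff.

$0k

The highest bid among the other bidders is $697.1k; Ava's bid doesn't change that.
Original bid $36.3k: Ava is not highest (top rival bid is $697.1k); payoff $0k.
Alternative bid $352.9k: Ava is not highest (top rival bid is $697.1k); payoff $0k.
Change in payoff = $0k − ($0k) = $0k.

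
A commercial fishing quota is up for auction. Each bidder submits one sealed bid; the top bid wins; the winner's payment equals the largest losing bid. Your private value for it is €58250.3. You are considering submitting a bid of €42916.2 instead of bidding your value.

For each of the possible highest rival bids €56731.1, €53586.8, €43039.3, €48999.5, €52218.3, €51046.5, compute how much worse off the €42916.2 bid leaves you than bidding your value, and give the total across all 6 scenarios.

The deviation costs you only when the competing bid falls strictly between €42916.2 and €58250.3; elsewhere both bids give the same outcome.
€56731.1: truthful payoff €1519.2, deviation payoff €0 → loss €1519.2.
€53586.8: truthful payoff €4663.5, deviation payoff €0 → loss €4663.5.
€43039.3: truthful payoff €15211, deviation payoff €0 → loss €15211.
€48999.5: truthful payoff €9250.8, deviation payoff €0 → loss €9250.8.
€52218.3: truthful payoff €6032, deviation payoff €0 → loss €6032.
€51046.5: truthful payoff €7203.8, deviation payoff €0 → loss €7203.8.
Total loss = €1519.2 + €4663.5 + €15211 + €9250.8 + €6032 + €7203.8 = €43880.3.

€43880.3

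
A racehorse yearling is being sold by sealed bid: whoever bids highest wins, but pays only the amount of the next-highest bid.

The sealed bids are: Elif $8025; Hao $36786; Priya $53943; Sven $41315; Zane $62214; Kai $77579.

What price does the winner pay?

Highest bid: Kai at $77579, so Kai wins.
Second-highest bid: Zane at $62214 — that is the price the winner pays.

$62214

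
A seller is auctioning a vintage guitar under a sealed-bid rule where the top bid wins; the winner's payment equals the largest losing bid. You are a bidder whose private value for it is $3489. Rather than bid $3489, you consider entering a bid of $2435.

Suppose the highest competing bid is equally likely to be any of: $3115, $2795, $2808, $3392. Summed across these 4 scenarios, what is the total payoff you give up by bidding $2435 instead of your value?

The deviation costs you only when the competing bid falls strictly between $2435 and $3489; elsewhere both bids give the same outcome.
$3115: truthful payoff $374, deviation payoff $0 → loss $374.
$2795: truthful payoff $694, deviation payoff $0 → loss $694.
$2808: truthful payoff $681, deviation payoff $0 → loss $681.
$3392: truthful payoff $97, deviation payoff $0 → loss $97.
Total loss = $374 + $694 + $681 + $97 = $1846.

$1846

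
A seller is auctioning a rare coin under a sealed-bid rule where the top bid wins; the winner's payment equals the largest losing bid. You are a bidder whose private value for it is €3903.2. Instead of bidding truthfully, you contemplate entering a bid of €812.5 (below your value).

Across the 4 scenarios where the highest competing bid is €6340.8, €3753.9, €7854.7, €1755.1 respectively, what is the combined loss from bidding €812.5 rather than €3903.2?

€2297.4

The deviation costs you only when the competing bid falls strictly between €812.5 and €3903.2; elsewhere both bids give the same outcome.
€6340.8: outcomes coincide → loss €0.
€3753.9: truthful payoff €149.3, deviation payoff €0 → loss €149.3.
€7854.7: outcomes coincide → loss €0.
€1755.1: truthful payoff €2148.1, deviation payoff €0 → loss €2148.1.
Total loss = €149.3 + €2148.1 = €2297.4.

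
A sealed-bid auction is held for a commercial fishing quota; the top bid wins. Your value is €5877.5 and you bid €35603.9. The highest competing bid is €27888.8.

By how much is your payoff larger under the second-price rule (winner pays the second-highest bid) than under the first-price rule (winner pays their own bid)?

€7715.1

You have the highest bid, so you win under either rule.
Second-price: pay €27888.8 → payoff −€22011.3.
First-price: pay your own bid €35603.9 → payoff −€29726.4.
Difference = −€22011.3 − (−€29726.4) = €7715.1.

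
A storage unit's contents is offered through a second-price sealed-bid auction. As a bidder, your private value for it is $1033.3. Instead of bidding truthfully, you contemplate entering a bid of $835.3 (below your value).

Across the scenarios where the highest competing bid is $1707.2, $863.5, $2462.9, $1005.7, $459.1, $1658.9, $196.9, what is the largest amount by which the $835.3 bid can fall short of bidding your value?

$169.8

$1707.2: same outcome either way → loss $0.
$863.5: truthful gives $169.8, deviation gives $0 → loss $169.8.
$2462.9: same outcome either way → loss $0.
$1005.7: truthful gives $27.6, deviation gives $0 → loss $27.6.
$459.1: same outcome either way → loss $0.
$1658.9: same outcome either way → loss $0.
$196.9: same outcome either way → loss $0.
Maximum loss: $169.8.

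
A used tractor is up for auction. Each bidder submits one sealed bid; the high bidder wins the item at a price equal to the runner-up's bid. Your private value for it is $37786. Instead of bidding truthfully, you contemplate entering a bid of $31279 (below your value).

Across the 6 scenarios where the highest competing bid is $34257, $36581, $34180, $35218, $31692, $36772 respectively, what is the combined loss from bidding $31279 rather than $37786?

The deviation costs you only when the competing bid falls strictly between $31279 and $37786; elsewhere both bids give the same outcome.
$34257: truthful payoff $3529, deviation payoff $0 → loss $3529.
$36581: truthful payoff $1205, deviation payoff $0 → loss $1205.
$34180: truthful payoff $3606, deviation payoff $0 → loss $3606.
$35218: truthful payoff $2568, deviation payoff $0 → loss $2568.
$31692: truthful payoff $6094, deviation payoff $0 → loss $6094.
$36772: truthful payoff $1014, deviation payoff $0 → loss $1014.
Total loss = $3529 + $1205 + $3606 + $2568 + $6094 + $1014 = $18016.
In a second-price auction your bid sets only whether you win, not what you pay, so bidding your true value is weakly dominant.

$18016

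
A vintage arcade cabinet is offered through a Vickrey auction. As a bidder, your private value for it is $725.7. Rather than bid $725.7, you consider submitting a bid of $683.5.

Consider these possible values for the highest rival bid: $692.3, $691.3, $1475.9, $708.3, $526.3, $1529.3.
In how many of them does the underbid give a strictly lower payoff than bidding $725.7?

3

The deviation hurts exactly when the highest competing bid lies strictly between $683.5 and $725.7 — underbidding then forfeits a profitable win.
$692.3: inside the interval → strictly worse (loss $33.4).
$691.3: inside the interval → strictly worse (loss $34.4).
$1475.9: above both → same outcome either way.
$708.3: inside the interval → strictly worse (loss $17.4).
$526.3: below both → same outcome either way.
$1529.3: above both → same outcome either way.
Count: 3.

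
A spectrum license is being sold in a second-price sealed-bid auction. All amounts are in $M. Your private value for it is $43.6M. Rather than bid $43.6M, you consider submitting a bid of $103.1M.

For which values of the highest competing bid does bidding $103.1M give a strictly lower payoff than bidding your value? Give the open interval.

($43.6M, $103.1M)

If the competing bid is below $43.6M, both bids win at the same price — no difference.
If it is above $103.1M, both bids lose — no difference.
If it lies strictly between $43.6M and $103.1M, bidding your value loses (payoff 0) while bidding $103.1M wins at a price above your value (payoff negative).
So the deviation strictly hurts on the open interval ($43.6M, $103.1M).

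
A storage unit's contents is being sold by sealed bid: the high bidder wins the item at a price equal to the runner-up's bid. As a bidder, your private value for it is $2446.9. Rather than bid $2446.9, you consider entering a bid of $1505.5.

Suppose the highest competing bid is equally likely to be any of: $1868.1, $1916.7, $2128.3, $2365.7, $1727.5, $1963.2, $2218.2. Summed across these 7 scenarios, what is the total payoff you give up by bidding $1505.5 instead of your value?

The deviation costs you only when the competing bid falls strictly between $1505.5 and $2446.9; elsewhere both bids give the same outcome.
$1868.1: truthful payoff $578.8, deviation payoff $0 → loss $578.8.
$1916.7: truthful payoff $530.2, deviation payoff $0 → loss $530.2.
$2128.3: truthful payoff $318.6, deviation payoff $0 → loss $318.6.
$2365.7: truthful payoff $81.2, deviation payoff $0 → loss $81.2.
$1727.5: truthful payoff $719.4, deviation payoff $0 → loss $719.4.
$1963.2: truthful payoff $483.7, deviation payoff $0 → loss $483.7.
$2218.2: truthful payoff $228.7, deviation payoff $0 → loss $228.7.
Total loss = $578.8 + $530.2 + $318.6 + $81.2 + $719.4 + $483.7 + $228.7 = $2940.6.

$2940.6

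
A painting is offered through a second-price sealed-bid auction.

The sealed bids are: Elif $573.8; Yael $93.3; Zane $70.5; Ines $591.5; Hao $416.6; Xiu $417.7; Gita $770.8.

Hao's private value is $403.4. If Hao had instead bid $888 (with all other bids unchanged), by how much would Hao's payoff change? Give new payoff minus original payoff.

−$367.4

The highest bid among the other bidders is $770.8; Hao's bid doesn't change that.
Original bid $416.6: Hao is not highest (top rival bid is $770.8); payoff $0.
Alternative bid $888: Hao is highest, pays the top rival bid $770.8; payoff $403.4 − $770.8 = −$367.4.
Change in payoff = −$367.4 − ($0) = −$367.4.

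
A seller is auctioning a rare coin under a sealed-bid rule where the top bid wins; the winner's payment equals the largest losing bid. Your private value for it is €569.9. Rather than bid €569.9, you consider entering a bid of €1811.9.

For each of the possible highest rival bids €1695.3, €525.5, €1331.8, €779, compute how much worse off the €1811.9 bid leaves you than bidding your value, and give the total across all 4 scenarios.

€2096.4

The deviation costs you only when the competing bid falls strictly between €569.9 and €1811.9; elsewhere both bids give the same outcome.
€1695.3: truthful payoff €0, deviation payoff −€1125.4 → loss €1125.4.
€525.5: outcomes coincide → loss €0.
€1331.8: truthful payoff €0, deviation payoff −€761.9 → loss €761.9.
€779: truthful payoff €0, deviation payoff −€209.1 → loss €209.1.
Total loss = €1125.4 + €761.9 + €209.1 = €2096.4.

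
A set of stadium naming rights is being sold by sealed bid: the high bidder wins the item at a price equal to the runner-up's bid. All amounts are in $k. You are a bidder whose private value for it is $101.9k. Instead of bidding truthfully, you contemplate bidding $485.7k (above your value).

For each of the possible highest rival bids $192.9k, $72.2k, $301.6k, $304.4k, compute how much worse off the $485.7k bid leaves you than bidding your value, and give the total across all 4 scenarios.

$493.2k

The deviation costs you only when the competing bid falls strictly between $101.9k and $485.7k; elsewhere both bids give the same outcome.
$192.9k: truthful payoff $0k, deviation payoff −$91k → loss $91k.
$72.2k: outcomes coincide → loss $0k.
$301.6k: truthful payoff $0k, deviation payoff −$199.7k → loss $199.7k.
$304.4k: truthful payoff $0k, deviation payoff −$202.5k → loss $202.5k.
Total loss = $91k + $199.7k + $202.5k = $493.2k.
In a second-price auction your bid sets only whether you win, not what you pay, so bidding your true value is weakly dominant.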